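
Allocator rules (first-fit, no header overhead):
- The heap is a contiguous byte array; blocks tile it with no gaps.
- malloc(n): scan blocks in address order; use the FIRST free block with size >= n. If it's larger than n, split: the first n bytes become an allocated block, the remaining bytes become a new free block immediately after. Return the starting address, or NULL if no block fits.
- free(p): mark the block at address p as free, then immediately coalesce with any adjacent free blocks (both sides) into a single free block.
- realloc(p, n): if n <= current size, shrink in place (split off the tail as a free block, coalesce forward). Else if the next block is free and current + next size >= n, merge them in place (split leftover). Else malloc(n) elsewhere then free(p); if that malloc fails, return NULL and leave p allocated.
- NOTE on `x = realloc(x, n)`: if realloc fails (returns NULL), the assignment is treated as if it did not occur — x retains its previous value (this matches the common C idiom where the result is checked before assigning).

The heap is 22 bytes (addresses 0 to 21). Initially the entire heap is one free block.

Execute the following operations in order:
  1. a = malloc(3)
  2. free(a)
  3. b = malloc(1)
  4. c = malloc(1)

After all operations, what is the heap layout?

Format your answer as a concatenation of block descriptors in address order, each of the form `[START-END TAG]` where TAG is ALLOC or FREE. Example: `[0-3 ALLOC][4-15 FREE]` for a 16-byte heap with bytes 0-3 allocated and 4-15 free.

Answer: [0-0 ALLOC][1-1 ALLOC][2-21 FREE]

Derivation:
Op 1: a = malloc(3) -> a = 0; heap: [0-2 ALLOC][3-21 FREE]
Op 2: free(a) -> (freed a); heap: [0-21 FREE]
Op 3: b = malloc(1) -> b = 0; heap: [0-0 ALLOC][1-21 FREE]
Op 4: c = malloc(1) -> c = 1; heap: [0-0 ALLOC][1-1 ALLOC][2-21 FREE]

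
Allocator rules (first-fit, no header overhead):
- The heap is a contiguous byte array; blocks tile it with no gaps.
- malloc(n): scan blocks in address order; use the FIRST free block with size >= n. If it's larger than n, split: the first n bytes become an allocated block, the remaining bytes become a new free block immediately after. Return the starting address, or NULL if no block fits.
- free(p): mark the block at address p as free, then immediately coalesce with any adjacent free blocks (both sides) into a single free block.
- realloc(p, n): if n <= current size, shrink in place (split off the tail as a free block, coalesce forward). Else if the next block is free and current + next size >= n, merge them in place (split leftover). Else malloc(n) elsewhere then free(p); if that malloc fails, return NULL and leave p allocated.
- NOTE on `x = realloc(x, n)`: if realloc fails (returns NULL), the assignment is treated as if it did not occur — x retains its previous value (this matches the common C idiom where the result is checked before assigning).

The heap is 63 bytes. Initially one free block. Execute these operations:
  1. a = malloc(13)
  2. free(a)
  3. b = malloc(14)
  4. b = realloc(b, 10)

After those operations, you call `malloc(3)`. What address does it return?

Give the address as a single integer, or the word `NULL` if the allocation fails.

Op 1: a = malloc(13) -> a = 0; heap: [0-12 ALLOC][13-62 FREE]
Op 2: free(a) -> (freed a); heap: [0-62 FREE]
Op 3: b = malloc(14) -> b = 0; heap: [0-13 ALLOC][14-62 FREE]
Op 4: b = realloc(b, 10) -> b = 0; heap: [0-9 ALLOC][10-62 FREE]
malloc(3): first-fit scan over [0-9 ALLOC][10-62 FREE] -> 10

Answer: 10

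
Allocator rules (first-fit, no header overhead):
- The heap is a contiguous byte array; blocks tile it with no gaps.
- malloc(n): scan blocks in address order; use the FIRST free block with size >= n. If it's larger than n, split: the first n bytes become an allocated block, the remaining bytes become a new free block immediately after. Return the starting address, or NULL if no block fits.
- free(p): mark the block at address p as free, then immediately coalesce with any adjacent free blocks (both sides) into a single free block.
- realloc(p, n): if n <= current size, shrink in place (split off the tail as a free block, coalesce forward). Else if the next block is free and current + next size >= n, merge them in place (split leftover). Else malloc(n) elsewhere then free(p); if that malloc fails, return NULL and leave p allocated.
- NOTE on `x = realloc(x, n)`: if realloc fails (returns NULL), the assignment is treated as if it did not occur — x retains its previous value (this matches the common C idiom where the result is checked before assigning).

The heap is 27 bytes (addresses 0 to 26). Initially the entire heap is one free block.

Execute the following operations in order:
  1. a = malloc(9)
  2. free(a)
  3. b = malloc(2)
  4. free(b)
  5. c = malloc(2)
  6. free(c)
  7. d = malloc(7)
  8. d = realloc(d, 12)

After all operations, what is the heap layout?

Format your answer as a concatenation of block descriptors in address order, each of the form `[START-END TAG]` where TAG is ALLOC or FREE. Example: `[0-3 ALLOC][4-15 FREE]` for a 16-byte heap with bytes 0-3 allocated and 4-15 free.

Op 1: a = malloc(9) -> a = 0; heap: [0-8 ALLOC][9-26 FREE]
Op 2: free(a) -> (freed a); heap: [0-26 FREE]
Op 3: b = malloc(2) -> b = 0; heap: [0-1 ALLOC][2-26 FREE]
Op 4: free(b) -> (freed b); heap: [0-26 FREE]
Op 5: c = malloc(2) -> c = 0; heap: [0-1 ALLOC][2-26 FREE]
Op 6: free(c) -> (freed c); heap: [0-26 FREE]
Op 7: d = malloc(7) -> d = 0; heap: [0-6 ALLOC][7-26 FREE]
Op 8: d = realloc(d, 12) -> d = 0; heap: [0-11 ALLOC][12-26 FREE]

Answer: [0-11 ALLOC][12-26 FREE]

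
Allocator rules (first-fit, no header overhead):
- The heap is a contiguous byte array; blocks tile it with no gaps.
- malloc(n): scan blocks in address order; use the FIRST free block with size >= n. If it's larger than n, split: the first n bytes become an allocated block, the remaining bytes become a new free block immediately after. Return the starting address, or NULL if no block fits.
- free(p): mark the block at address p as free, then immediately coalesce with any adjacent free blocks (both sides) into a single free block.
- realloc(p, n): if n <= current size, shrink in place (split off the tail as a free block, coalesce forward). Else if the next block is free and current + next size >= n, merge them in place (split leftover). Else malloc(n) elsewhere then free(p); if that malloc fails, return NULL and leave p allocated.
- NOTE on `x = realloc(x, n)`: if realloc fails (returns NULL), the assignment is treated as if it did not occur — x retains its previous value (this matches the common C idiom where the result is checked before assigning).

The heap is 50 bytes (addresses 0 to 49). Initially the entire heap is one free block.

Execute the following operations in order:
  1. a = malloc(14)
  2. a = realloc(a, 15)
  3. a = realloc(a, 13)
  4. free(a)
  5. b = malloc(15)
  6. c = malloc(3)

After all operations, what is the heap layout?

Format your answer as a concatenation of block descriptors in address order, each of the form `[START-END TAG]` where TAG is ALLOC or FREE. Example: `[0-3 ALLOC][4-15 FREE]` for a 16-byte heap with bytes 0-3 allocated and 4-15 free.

Op 1: a = malloc(14) -> a = 0; heap: [0-13 ALLOC][14-49 FREE]
Op 2: a = realloc(a, 15) -> a = 0; heap: [0-14 ALLOC][15-49 FREE]
Op 3: a = realloc(a, 13) -> a = 0; heap: [0-12 ALLOC][13-49 FREE]
Op 4: free(a) -> (freed a); heap: [0-49 FREE]
Op 5: b = malloc(15) -> b = 0; heap: [0-14 ALLOC][15-49 FREE]
Op 6: c = malloc(3) -> c = 15; heap: [0-14 ALLOC][15-17 ALLOC][18-49 FREE]

Answer: [0-14 ALLOC][15-17 ALLOC][18-49 FREE]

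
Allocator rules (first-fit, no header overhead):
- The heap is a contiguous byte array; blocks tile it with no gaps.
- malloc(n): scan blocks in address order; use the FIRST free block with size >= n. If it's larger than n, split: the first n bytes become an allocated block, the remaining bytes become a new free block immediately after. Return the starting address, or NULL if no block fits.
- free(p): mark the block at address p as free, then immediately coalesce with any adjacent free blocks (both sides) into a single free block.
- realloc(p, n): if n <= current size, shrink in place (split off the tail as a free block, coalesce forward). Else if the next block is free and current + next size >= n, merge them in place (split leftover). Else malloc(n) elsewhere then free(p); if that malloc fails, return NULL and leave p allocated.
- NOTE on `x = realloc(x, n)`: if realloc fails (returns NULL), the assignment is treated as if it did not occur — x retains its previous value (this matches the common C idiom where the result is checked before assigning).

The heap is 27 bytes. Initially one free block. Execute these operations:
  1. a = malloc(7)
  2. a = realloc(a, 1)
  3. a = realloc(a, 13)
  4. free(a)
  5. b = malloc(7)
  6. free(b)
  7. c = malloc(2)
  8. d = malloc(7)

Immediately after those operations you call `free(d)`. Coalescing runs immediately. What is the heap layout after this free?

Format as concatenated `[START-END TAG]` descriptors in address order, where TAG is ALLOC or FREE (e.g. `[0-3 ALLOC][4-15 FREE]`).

Answer: [0-1 ALLOC][2-26 FREE]

Derivation:
Op 1: a = malloc(7) -> a = 0; heap: [0-6 ALLOC][7-26 FREE]
Op 2: a = realloc(a, 1) -> a = 0; heap: [0-0 ALLOC][1-26 FREE]
Op 3: a = realloc(a, 13) -> a = 0; heap: [0-12 ALLOC][13-26 FREE]
Op 4: free(a) -> (freed a); heap: [0-26 FREE]
Op 5: b = malloc(7) -> b = 0; heap: [0-6 ALLOC][7-26 FREE]
Op 6: free(b) -> (freed b); heap: [0-26 FREE]
Op 7: c = malloc(2) -> c = 0; heap: [0-1 ALLOC][2-26 FREE]
Op 8: d = malloc(7) -> d = 2; heap: [0-1 ALLOC][2-8 ALLOC][9-26 FREE]
free(d): d = 2 -> block [2-8 ALLOC]; mark free, coalesce with adjacent free neighbors -> [0-1 ALLOC][2-26 FREE]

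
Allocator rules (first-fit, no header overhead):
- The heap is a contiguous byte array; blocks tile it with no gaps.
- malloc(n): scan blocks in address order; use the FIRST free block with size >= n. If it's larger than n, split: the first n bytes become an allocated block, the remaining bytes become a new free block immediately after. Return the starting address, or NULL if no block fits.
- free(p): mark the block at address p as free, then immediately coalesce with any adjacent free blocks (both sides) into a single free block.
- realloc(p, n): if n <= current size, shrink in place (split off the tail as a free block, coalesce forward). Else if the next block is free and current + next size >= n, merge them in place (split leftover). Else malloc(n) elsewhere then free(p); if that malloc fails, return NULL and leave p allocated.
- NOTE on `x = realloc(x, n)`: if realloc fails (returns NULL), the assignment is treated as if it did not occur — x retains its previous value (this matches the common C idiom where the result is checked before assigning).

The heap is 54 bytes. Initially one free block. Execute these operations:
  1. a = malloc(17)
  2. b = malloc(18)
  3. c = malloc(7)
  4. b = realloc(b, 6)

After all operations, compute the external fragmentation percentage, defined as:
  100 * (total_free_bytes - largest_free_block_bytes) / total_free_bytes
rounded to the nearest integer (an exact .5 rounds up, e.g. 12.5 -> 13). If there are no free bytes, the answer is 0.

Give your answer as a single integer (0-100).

Op 1: a = malloc(17) -> a = 0; heap: [0-16 ALLOC][17-53 FREE]
Op 2: b = malloc(18) -> b = 17; heap: [0-16 ALLOC][17-34 ALLOC][35-53 FREE]
Op 3: c = malloc(7) -> c = 35; heap: [0-16 ALLOC][17-34 ALLOC][35-41 ALLOC][42-53 FREE]
Op 4: b = realloc(b, 6) -> b = 17; heap: [0-16 ALLOC][17-22 ALLOC][23-34 FREE][35-41 ALLOC][42-53 FREE]
Free blocks: [12 12] total_free=24 largest=12 -> 100*(24-12)/24 = 1200/24 = 50

Answer: 50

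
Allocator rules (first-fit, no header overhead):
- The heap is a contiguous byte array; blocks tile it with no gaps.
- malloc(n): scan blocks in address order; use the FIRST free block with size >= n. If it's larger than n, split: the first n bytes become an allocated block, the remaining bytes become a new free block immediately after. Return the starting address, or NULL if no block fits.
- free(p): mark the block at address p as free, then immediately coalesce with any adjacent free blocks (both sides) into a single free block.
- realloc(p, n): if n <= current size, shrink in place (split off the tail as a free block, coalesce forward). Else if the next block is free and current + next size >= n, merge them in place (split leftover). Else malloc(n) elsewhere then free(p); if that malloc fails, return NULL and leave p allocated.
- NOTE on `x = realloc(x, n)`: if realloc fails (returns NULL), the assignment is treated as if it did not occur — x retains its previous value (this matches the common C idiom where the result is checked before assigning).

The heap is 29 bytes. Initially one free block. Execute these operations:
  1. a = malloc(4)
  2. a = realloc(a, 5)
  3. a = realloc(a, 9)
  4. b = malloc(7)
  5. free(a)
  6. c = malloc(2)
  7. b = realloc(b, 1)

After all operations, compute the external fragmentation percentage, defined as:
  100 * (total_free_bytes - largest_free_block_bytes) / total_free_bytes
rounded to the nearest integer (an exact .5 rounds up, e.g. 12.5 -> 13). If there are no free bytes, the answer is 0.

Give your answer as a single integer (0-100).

Answer: 27

Derivation:
Op 1: a = malloc(4) -> a = 0; heap: [0-3 ALLOC][4-28 FREE]
Op 2: a = realloc(a, 5) -> a = 0; heap: [0-4 ALLOC][5-28 FREE]
Op 3: a = realloc(a, 9) -> a = 0; heap: [0-8 ALLOC][9-28 FREE]
Op 4: b = malloc(7) -> b = 9; heap: [0-8 ALLOC][9-15 ALLOC][16-28 FREE]
Op 5: free(a) -> (freed a); heap: [0-8 FREE][9-15 ALLOC][16-28 FREE]
Op 6: c = malloc(2) -> c = 0; heap: [0-1 ALLOC][2-8 FREE][9-15 ALLOC][16-28 FREE]
Op 7: b = realloc(b, 1) -> b = 9; heap: [0-1 ALLOC][2-8 FREE][9-9 ALLOC][10-28 FREE]
Free blocks: [7 19] total_free=26 largest=19 -> 100*(26-19)/26 = 700/26 ≈ 26.923 -> rounds to 27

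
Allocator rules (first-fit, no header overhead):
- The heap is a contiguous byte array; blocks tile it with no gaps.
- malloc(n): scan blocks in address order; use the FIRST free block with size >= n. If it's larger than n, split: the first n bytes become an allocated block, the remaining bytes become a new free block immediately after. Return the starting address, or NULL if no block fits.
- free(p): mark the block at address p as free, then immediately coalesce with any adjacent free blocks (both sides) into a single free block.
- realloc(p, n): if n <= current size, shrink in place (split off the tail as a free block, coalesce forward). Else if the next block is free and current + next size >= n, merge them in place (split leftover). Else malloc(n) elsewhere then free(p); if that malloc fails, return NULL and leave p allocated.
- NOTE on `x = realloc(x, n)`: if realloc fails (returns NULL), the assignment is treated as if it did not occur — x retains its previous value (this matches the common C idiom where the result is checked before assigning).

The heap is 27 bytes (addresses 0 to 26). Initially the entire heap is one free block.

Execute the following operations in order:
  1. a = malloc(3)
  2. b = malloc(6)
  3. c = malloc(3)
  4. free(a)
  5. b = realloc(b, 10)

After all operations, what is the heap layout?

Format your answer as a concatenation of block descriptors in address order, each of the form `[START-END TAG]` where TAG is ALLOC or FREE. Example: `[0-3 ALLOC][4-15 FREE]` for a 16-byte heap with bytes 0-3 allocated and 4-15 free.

Op 1: a = malloc(3) -> a = 0; heap: [0-2 ALLOC][3-26 FREE]
Op 2: b = malloc(6) -> b = 3; heap: [0-2 ALLOC][3-8 ALLOC][9-26 FREE]
Op 3: c = malloc(3) -> c = 9; heap: [0-2 ALLOC][3-8 ALLOC][9-11 ALLOC][12-26 FREE]
Op 4: free(a) -> (freed a); heap: [0-2 FREE][3-8 ALLOC][9-11 ALLOC][12-26 FREE]
Op 5: b = realloc(b, 10) -> b = 12; heap: [0-8 FREE][9-11 ALLOC][12-21 ALLOC][22-26 FREE]

Answer: [0-8 FREE][9-11 ALLOC][12-21 ALLOC][22-26 FREE]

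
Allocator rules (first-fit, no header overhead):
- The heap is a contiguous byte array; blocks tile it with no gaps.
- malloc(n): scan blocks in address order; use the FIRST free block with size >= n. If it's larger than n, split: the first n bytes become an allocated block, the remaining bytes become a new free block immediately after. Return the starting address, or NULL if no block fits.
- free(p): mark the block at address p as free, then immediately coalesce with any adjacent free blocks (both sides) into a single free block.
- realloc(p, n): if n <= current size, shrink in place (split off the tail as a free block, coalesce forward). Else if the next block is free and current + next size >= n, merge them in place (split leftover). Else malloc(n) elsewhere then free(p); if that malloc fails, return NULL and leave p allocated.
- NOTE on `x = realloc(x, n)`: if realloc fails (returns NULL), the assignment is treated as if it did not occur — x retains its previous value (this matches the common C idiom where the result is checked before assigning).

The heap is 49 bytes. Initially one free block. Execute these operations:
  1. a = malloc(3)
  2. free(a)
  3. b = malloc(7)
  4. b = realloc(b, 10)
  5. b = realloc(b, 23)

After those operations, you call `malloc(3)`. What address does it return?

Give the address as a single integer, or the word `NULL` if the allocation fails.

Op 1: a = malloc(3) -> a = 0; heap: [0-2 ALLOC][3-48 FREE]
Op 2: free(a) -> (freed a); heap: [0-48 FREE]
Op 3: b = malloc(7) -> b = 0; heap: [0-6 ALLOC][7-48 FREE]
Op 4: b = realloc(b, 10) -> b = 0; heap: [0-9 ALLOC][10-48 FREE]
Op 5: b = realloc(b, 23) -> b = 0; heap: [0-22 ALLOC][23-48 FREE]
malloc(3): first-fit scan over [0-22 ALLOC][23-48 FREE] -> 23

Answer: 23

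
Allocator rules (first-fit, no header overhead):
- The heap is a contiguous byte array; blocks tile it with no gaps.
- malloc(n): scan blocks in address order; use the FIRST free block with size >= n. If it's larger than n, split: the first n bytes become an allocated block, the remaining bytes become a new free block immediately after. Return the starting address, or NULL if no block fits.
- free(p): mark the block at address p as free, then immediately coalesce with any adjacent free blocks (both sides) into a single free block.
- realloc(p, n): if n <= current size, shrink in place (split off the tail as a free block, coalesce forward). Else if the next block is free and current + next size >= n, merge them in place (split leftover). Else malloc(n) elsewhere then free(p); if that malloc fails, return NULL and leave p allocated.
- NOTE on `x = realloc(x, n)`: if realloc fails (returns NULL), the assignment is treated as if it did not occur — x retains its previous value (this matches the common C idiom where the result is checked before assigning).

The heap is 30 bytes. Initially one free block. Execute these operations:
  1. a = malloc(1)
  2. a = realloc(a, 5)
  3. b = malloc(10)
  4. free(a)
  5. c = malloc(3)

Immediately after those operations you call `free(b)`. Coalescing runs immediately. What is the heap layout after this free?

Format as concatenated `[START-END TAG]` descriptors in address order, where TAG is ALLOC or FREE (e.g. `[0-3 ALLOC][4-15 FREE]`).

Op 1: a = malloc(1) -> a = 0; heap: [0-0 ALLOC][1-29 FREE]
Op 2: a = realloc(a, 5) -> a = 0; heap: [0-4 ALLOC][5-29 FREE]
Op 3: b = malloc(10) -> b = 5; heap: [0-4 ALLOC][5-14 ALLOC][15-29 FREE]
Op 4: free(a) -> (freed a); heap: [0-4 FREE][5-14 ALLOC][15-29 FREE]
Op 5: c = malloc(3) -> c = 0; heap: [0-2 ALLOC][3-4 FREE][5-14 ALLOC][15-29 FREE]
free(b): b = 5 -> block [5-14 ALLOC]; mark free, coalesce with adjacent free neighbors -> [0-2 ALLOC][3-29 FREE]

Answer: [0-2 ALLOC][3-29 FREE]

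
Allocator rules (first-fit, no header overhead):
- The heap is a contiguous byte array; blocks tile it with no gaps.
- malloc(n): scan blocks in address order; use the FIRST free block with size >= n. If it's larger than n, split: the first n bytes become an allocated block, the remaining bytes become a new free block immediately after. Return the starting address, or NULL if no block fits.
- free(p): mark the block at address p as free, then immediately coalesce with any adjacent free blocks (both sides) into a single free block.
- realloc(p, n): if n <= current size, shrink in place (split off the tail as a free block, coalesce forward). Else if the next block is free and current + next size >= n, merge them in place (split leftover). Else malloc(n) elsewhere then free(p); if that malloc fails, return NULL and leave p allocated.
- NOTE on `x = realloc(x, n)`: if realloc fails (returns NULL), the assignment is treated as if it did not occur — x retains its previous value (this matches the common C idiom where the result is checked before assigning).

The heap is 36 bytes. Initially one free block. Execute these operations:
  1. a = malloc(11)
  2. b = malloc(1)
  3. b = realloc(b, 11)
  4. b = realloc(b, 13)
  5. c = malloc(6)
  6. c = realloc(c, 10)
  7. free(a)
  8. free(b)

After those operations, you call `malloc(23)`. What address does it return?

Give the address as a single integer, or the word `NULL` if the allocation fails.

Answer: 0

Derivation:
Op 1: a = malloc(11) -> a = 0; heap: [0-10 ALLOC][11-35 FREE]
Op 2: b = malloc(1) -> b = 11; heap: [0-10 ALLOC][11-11 ALLOC][12-35 FREE]
Op 3: b = realloc(b, 11) -> b = 11; heap: [0-10 ALLOC][11-21 ALLOC][22-35 FREE]
Op 4: b = realloc(b, 13) -> b = 11; heap: [0-10 ALLOC][11-23 ALLOC][24-35 FREE]
Op 5: c = malloc(6) -> c = 24; heap: [0-10 ALLOC][11-23 ALLOC][24-29 ALLOC][30-35 FREE]
Op 6: c = realloc(c, 10) -> c = 24; heap: [0-10 ALLOC][11-23 ALLOC][24-33 ALLOC][34-35 FREE]
Op 7: free(a) -> (freed a); heap: [0-10 FREE][11-23 ALLOC][24-33 ALLOC][34-35 FREE]
Op 8: free(b) -> (freed b); heap: [0-23 FREE][24-33 ALLOC][34-35 FREE]
malloc(23): first-fit scan over [0-23 FREE][24-33 ALLOC][34-35 FREE] -> 0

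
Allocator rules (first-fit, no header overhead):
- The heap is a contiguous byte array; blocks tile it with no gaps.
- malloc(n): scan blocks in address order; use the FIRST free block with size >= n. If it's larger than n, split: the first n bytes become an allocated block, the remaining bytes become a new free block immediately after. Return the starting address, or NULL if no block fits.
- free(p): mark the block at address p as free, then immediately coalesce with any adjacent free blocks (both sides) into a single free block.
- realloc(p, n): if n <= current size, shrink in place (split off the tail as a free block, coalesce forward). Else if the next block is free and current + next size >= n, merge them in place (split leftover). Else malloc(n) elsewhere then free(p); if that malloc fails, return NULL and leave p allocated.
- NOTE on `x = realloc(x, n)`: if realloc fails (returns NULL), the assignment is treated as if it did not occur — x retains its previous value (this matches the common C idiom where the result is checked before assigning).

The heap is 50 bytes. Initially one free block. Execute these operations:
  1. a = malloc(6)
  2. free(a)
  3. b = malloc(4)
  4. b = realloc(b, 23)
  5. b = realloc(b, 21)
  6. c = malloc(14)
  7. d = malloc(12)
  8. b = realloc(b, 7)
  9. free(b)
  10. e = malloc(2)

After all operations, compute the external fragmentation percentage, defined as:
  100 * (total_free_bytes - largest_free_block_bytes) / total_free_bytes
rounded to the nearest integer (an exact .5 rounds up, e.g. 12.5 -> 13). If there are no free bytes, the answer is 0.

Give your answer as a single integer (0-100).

Answer: 14

Derivation:
Op 1: a = malloc(6) -> a = 0; heap: [0-5 ALLOC][6-49 FREE]
Op 2: free(a) -> (freed a); heap: [0-49 FREE]
Op 3: b = malloc(4) -> b = 0; heap: [0-3 ALLOC][4-49 FREE]
Op 4: b = realloc(b, 23) -> b = 0; heap: [0-22 ALLOC][23-49 FREE]
Op 5: b = realloc(b, 21) -> b = 0; heap: [0-20 ALLOC][21-49 FREE]
Op 6: c = malloc(14) -> c = 21; heap: [0-20 ALLOC][21-34 ALLOC][35-49 FREE]
Op 7: d = malloc(12) -> d = 35; heap: [0-20 ALLOC][21-34 ALLOC][35-46 ALLOC][47-49 FREE]
Op 8: b = realloc(b, 7) -> b = 0; heap: [0-6 ALLOC][7-20 FREE][21-34 ALLOC][35-46 ALLOC][47-49 FREE]
Op 9: free(b) -> (freed b); heap: [0-20 FREE][21-34 ALLOC][35-46 ALLOC][47-49 FREE]
Op 10: e = malloc(2) -> e = 0; heap: [0-1 ALLOC][2-20 FREE][21-34 ALLOC][35-46 ALLOC][47-49 FREE]
Free blocks: [19 3] total_free=22 largest=19 -> 100*(22-19)/22 = 300/22 ≈ 13.636 -> rounds to 14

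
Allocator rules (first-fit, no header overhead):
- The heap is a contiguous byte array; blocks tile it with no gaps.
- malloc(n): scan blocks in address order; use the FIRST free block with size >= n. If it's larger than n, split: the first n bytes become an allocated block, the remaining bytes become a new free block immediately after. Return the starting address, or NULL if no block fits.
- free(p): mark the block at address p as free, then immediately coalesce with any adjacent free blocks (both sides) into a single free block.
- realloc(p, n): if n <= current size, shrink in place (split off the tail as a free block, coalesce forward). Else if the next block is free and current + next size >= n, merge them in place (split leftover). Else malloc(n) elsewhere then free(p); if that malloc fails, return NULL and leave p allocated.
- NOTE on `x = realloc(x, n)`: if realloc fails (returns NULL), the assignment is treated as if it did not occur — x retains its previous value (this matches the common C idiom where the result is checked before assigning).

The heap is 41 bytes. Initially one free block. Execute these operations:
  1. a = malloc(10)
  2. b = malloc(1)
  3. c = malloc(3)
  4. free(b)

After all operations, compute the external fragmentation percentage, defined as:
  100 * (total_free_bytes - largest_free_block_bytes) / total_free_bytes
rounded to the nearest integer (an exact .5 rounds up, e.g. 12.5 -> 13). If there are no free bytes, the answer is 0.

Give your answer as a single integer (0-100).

Answer: 4

Derivation:
Op 1: a = malloc(10) -> a = 0; heap: [0-9 ALLOC][10-40 FREE]
Op 2: b = malloc(1) -> b = 10; heap: [0-9 ALLOC][10-10 ALLOC][11-40 FREE]
Op 3: c = malloc(3) -> c = 11; heap: [0-9 ALLOC][10-10 ALLOC][11-13 ALLOC][14-40 FREE]
Op 4: free(b) -> (freed b); heap: [0-9 ALLOC][10-10 FREE][11-13 ALLOC][14-40 FREE]
Free blocks: [1 27] total_free=28 largest=27 -> 100*(28-27)/28 = 100/28 ≈ 3.571 -> rounds to 4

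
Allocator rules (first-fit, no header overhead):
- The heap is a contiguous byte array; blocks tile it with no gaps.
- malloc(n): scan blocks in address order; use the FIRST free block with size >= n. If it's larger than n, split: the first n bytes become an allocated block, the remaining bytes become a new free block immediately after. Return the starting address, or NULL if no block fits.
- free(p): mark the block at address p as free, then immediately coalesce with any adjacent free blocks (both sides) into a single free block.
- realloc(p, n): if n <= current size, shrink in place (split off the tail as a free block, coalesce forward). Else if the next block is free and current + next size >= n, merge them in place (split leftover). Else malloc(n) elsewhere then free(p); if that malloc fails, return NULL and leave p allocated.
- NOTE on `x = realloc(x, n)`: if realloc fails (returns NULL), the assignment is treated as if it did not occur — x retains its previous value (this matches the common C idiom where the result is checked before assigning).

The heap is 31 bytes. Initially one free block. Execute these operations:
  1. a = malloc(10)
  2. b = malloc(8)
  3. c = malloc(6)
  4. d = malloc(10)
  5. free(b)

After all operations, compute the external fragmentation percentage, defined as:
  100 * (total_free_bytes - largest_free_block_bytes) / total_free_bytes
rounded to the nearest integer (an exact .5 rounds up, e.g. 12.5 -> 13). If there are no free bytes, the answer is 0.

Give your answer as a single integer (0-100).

Answer: 47

Derivation:
Op 1: a = malloc(10) -> a = 0; heap: [0-9 ALLOC][10-30 FREE]
Op 2: b = malloc(8) -> b = 10; heap: [0-9 ALLOC][10-17 ALLOC][18-30 FREE]
Op 3: c = malloc(6) -> c = 18; heap: [0-9 ALLOC][10-17 ALLOC][18-23 ALLOC][24-30 FREE]
Op 4: d = malloc(10) -> d = NULL; heap: [0-9 ALLOC][10-17 ALLOC][18-23 ALLOC][24-30 FREE]
Op 5: free(b) -> (freed b); heap: [0-9 ALLOC][10-17 FREE][18-23 ALLOC][24-30 FREE]
Free blocks: [8 7] total_free=15 largest=8 -> 100*(15-8)/15 = 700/15 ≈ 46.667 -> rounds to 47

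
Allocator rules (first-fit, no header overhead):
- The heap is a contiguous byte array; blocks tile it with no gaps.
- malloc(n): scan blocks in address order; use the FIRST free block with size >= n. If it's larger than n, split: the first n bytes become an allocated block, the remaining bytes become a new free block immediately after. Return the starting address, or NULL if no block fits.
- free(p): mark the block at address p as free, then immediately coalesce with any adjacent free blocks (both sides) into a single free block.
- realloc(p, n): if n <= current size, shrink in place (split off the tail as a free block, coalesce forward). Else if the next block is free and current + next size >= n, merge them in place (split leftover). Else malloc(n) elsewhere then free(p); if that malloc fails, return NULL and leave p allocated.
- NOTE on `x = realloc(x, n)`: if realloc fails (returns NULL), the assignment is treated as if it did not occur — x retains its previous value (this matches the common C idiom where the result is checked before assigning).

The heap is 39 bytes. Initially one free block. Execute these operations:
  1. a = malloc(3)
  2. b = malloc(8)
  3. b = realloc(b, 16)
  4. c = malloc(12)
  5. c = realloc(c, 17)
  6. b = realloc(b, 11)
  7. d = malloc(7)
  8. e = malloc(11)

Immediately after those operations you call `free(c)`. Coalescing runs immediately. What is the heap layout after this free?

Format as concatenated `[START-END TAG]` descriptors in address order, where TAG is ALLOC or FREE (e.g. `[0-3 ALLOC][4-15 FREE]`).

Answer: [0-2 ALLOC][3-13 ALLOC][14-38 FREE]

Derivation:
Op 1: a = malloc(3) -> a = 0; heap: [0-2 ALLOC][3-38 FREE]
Op 2: b = malloc(8) -> b = 3; heap: [0-2 ALLOC][3-10 ALLOC][11-38 FREE]
Op 3: b = realloc(b, 16) -> b = 3; heap: [0-2 ALLOC][3-18 ALLOC][19-38 FREE]
Op 4: c = malloc(12) -> c = 19; heap: [0-2 ALLOC][3-18 ALLOC][19-30 ALLOC][31-38 FREE]
Op 5: c = realloc(c, 17) -> c = 19; heap: [0-2 ALLOC][3-18 ALLOC][19-35 ALLOC][36-38 FREE]
Op 6: b = realloc(b, 11) -> b = 3; heap: [0-2 ALLOC][3-13 ALLOC][14-18 FREE][19-35 ALLOC][36-38 FREE]
Op 7: d = malloc(7) -> d = NULL; heap: [0-2 ALLOC][3-13 ALLOC][14-18 FREE][19-35 ALLOC][36-38 FREE]
Op 8: e = malloc(11) -> e = NULL; heap: [0-2 ALLOC][3-13 ALLOC][14-18 FREE][19-35 ALLOC][36-38 FREE]
free(c): c = 19 -> block [19-35 ALLOC]; mark free, coalesce with adjacent free neighbors -> [0-2 ALLOC][3-13 ALLOC][14-38 FREE]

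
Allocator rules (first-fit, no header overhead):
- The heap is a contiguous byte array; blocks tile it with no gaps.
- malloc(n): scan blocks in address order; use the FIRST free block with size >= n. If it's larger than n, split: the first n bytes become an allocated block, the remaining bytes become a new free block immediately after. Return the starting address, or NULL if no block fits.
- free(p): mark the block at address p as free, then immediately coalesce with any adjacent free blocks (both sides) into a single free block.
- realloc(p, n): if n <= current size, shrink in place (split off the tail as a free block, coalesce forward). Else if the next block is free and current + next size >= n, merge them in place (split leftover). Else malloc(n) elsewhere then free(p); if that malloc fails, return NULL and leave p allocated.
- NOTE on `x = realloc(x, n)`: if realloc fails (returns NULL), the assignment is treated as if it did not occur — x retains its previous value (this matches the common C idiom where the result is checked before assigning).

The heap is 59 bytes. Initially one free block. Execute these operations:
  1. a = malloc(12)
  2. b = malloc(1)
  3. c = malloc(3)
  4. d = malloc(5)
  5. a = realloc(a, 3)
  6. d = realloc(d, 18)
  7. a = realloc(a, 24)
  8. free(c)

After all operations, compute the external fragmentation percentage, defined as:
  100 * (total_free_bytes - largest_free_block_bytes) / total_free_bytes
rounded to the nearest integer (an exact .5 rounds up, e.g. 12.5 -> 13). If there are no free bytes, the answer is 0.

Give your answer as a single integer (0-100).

Answer: 25

Derivation:
Op 1: a = malloc(12) -> a = 0; heap: [0-11 ALLOC][12-58 FREE]
Op 2: b = malloc(1) -> b = 12; heap: [0-11 ALLOC][12-12 ALLOC][13-58 FREE]
Op 3: c = malloc(3) -> c = 13; heap: [0-11 ALLOC][12-12 ALLOC][13-15 ALLOC][16-58 FREE]
Op 4: d = malloc(5) -> d = 16; heap: [0-11 ALLOC][12-12 ALLOC][13-15 ALLOC][16-20 ALLOC][21-58 FREE]
Op 5: a = realloc(a, 3) -> a = 0; heap: [0-2 ALLOC][3-11 FREE][12-12 ALLOC][13-15 ALLOC][16-20 ALLOC][21-58 FREE]
Op 6: d = realloc(d, 18) -> d = 16; heap: [0-2 ALLOC][3-11 FREE][12-12 ALLOC][13-15 ALLOC][16-33 ALLOC][34-58 FREE]
Op 7: a = realloc(a, 24) -> a = 34; heap: [0-11 FREE][12-12 ALLOC][13-15 ALLOC][16-33 ALLOC][34-57 ALLOC][58-58 FREE]
Op 8: free(c) -> (freed c); heap: [0-11 FREE][12-12 ALLOC][13-15 FREE][16-33 ALLOC][34-57 ALLOC][58-58 FREE]
Free blocks: [12 3 1] total_free=16 largest=12 -> 100*(16-12)/16 = 400/16 = 25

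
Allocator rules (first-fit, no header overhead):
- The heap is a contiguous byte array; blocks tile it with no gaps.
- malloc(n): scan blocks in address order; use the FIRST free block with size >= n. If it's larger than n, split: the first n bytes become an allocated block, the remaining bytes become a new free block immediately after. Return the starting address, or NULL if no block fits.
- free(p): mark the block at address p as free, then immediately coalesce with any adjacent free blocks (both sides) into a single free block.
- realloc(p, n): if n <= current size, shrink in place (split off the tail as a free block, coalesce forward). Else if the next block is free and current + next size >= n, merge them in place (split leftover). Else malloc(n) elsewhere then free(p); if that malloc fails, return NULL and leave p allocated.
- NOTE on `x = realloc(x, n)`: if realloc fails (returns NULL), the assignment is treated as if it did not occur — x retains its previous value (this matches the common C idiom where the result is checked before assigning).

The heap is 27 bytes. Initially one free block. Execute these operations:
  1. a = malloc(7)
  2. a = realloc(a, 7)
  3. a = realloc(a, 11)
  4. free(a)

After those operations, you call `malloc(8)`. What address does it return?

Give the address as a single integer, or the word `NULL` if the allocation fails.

Op 1: a = malloc(7) -> a = 0; heap: [0-6 ALLOC][7-26 FREE]
Op 2: a = realloc(a, 7) -> a = 0; heap: [0-6 ALLOC][7-26 FREE]
Op 3: a = realloc(a, 11) -> a = 0; heap: [0-10 ALLOC][11-26 FREE]
Op 4: free(a) -> (freed a); heap: [0-26 FREE]
malloc(8): first-fit scan over [0-26 FREE] -> 0

Answer: 0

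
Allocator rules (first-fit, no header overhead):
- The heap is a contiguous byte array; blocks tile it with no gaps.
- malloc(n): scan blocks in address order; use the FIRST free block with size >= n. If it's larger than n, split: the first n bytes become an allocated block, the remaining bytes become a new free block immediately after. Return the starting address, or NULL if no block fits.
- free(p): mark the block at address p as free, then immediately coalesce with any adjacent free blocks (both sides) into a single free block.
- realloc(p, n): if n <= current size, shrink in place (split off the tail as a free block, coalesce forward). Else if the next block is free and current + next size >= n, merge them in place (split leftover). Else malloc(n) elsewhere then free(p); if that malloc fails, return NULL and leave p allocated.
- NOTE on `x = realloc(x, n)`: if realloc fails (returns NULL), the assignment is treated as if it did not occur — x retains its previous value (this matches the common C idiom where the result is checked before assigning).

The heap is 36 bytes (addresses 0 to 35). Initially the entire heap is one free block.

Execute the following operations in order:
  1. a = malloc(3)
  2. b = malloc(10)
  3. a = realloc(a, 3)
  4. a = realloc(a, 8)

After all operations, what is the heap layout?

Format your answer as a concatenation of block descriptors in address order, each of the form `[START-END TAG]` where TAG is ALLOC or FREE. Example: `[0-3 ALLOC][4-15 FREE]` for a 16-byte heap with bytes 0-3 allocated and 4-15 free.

Op 1: a = malloc(3) -> a = 0; heap: [0-2 ALLOC][3-35 FREE]
Op 2: b = malloc(10) -> b = 3; heap: [0-2 ALLOC][3-12 ALLOC][13-35 FREE]
Op 3: a = realloc(a, 3) -> a = 0; heap: [0-2 ALLOC][3-12 ALLOC][13-35 FREE]
Op 4: a = realloc(a, 8) -> a = 13; heap: [0-2 FREE][3-12 ALLOC][13-20 ALLOC][21-35 FREE]

Answer: [0-2 FREE][3-12 ALLOC][13-20 ALLOC][21-35 FREE]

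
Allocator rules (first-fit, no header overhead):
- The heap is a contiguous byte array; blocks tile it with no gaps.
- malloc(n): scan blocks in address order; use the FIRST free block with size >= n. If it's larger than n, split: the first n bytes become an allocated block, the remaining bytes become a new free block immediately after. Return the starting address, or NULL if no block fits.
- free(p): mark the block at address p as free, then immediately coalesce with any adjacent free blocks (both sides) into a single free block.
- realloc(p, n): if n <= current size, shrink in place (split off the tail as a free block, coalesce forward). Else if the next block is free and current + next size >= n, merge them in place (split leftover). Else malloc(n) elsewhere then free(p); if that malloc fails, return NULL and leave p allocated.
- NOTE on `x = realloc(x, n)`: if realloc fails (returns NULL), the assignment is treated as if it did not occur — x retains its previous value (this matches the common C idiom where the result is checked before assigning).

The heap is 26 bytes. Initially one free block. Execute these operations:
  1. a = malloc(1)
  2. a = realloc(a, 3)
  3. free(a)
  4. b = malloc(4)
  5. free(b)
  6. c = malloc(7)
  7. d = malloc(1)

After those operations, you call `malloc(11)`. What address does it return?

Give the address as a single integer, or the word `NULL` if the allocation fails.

Op 1: a = malloc(1) -> a = 0; heap: [0-0 ALLOC][1-25 FREE]
Op 2: a = realloc(a, 3) -> a = 0; heap: [0-2 ALLOC][3-25 FREE]
Op 3: free(a) -> (freed a); heap: [0-25 FREE]
Op 4: b = malloc(4) -> b = 0; heap: [0-3 ALLOC][4-25 FREE]
Op 5: free(b) -> (freed b); heap: [0-25 FREE]
Op 6: c = malloc(7) -> c = 0; heap: [0-6 ALLOC][7-25 FREE]
Op 7: d = malloc(1) -> d = 7; heap: [0-6 ALLOC][7-7 ALLOC][8-25 FREE]
malloc(11): first-fit scan over [0-6 ALLOC][7-7 ALLOC][8-25 FREE] -> 8

Answer: 8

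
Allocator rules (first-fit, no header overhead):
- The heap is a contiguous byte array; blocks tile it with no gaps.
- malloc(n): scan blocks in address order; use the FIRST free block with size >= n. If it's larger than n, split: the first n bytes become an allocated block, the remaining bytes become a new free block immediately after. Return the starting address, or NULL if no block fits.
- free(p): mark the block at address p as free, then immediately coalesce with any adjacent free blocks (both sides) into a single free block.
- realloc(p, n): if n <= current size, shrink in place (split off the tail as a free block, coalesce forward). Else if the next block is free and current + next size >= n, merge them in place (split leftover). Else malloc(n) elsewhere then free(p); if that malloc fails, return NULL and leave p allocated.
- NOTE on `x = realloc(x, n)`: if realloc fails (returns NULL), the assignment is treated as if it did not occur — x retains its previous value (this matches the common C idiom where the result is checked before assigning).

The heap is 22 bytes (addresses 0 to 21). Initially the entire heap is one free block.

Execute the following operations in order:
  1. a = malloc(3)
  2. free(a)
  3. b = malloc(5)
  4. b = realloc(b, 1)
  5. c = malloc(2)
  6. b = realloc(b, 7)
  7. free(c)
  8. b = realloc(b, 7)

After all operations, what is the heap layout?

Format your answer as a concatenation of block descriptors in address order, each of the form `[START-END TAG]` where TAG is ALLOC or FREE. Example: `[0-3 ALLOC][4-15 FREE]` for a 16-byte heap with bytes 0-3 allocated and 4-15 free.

Answer: [0-2 FREE][3-9 ALLOC][10-21 FREE]

Derivation:
Op 1: a = malloc(3) -> a = 0; heap: [0-2 ALLOC][3-21 FREE]
Op 2: free(a) -> (freed a); heap: [0-21 FREE]
Op 3: b = malloc(5) -> b = 0; heap: [0-4 ALLOC][5-21 FREE]
Op 4: b = realloc(b, 1) -> b = 0; heap: [0-0 ALLOC][1-21 FREE]
Op 5: c = malloc(2) -> c = 1; heap: [0-0 ALLOC][1-2 ALLOC][3-21 FREE]
Op 6: b = realloc(b, 7) -> b = 3; heap: [0-0 FREE][1-2 ALLOC][3-9 ALLOC][10-21 FREE]
Op 7: free(c) -> (freed c); heap: [0-2 FREE][3-9 ALLOC][10-21 FREE]
Op 8: b = realloc(b, 7) -> b = 3; heap: [0-2 FREE][3-9 ALLOC][10-21 FREE]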